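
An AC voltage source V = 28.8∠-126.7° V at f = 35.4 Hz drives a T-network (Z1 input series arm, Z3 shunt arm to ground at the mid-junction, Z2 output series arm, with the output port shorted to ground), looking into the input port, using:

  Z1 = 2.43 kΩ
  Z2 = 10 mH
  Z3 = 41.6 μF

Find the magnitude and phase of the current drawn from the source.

Step 1 — Angular frequency: ω = 2π·f = 2π·35.4 = 222.4 rad/s.
Step 2 — Component impedances:
  Z1: Z = R = 2430 Ω
  Z2: Z = jωL = j·222.4·0.01 = 0 + j2.224 Ω
  Z3: Z = 1/(jωC) = -j/(ω·C) = 0 - j108.1 Ω
Step 3 — With the output port shorted to ground, the output series arm Z2 runs from the junction to ground; the shunt arm Z3 also runs from the junction to ground. They appear in parallel: Z3 || Z2 = 0 + j2.271 Ω.
Step 4 — Series with input arm Z1: Z_in = Z1 + (Z3 || Z2) = 2430 + j2.271 Ω = 2430∠0.1° Ω.
Step 5 — Source phasor: V = 28.8∠-126.7° V = -17.21 - j23.09 V.
Step 6 — Ohm's law: I = V / Z_total = (-17.21 - j23.09) / (2430 + j2.271) = -0.007092 - j0.009496 A.
Step 7 — Convert to polar: |I| = 0.01185 A, ∠I = -126.8°.

I = 0.01185∠-126.8° A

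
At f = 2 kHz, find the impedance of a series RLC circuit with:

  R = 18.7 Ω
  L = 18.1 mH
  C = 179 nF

Step 1 — Angular frequency: ω = 2π·f = 2π·2000 = 1.257e+04 rad/s.
Step 2 — Component impedances:
  R: Z = R = 18.7 Ω
  L: Z = jωL = j·1.257e+04·0.0181 = 0 + j227.5 Ω
  C: Z = 1/(jωC) = -j/(ω·C) = 0 - j444.6 Ω
Step 3 — Series combination: Z_total = R + L + C = 18.7 - j217.1 Ω = 217.9∠-85.1° Ω.

Z = 18.7 - j217.1 Ω = 217.9∠-85.1° Ω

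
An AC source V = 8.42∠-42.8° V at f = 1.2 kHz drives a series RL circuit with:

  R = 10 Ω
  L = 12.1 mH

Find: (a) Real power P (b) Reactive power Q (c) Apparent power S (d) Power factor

Step 1 — Angular frequency: ω = 2π·f = 2π·1200 = 7540 rad/s.
Step 2 — Component impedances:
  R: Z = R = 10 Ω
  L: Z = jωL = j·7540·0.0121 = 0 + j91.23 Ω
Step 3 — Series combination: Z_total = R + L = 10 + j91.23 Ω = 91.78∠83.7° Ω.
Step 4 — Source phasor: V = 8.42∠-42.8° V = 6.178 - j5.721 V.
Step 5 — Current: I = V / Z = -0.05463 - j0.07371 A = 0.09174∠-126.5° A.
Step 6 — Complex power: S = V·I* = 0.08417 + j0.7679 VA.
Step 7 — Real power: P = Re(S) = 0.08417 W.
Step 8 — Reactive power: Q = Im(S) = 0.7679 VAR.
Step 9 — Apparent power: |S| = 0.7725 VA.
Step 10 — Power factor: PF = P/|S| = 0.109 (lagging).

(a) P = 0.08417 W  (b) Q = 0.7679 VAR  (c) S = 0.7725 VA  (d) PF = 0.109 (lagging)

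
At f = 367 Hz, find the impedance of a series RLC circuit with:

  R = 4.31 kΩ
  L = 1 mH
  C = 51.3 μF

Step 1 — Angular frequency: ω = 2π·f = 2π·367 = 2306 rad/s.
Step 2 — Component impedances:
  R: Z = R = 4310 Ω
  L: Z = jωL = j·2306·0.001 = 0 + j2.306 Ω
  C: Z = 1/(jωC) = -j/(ω·C) = 0 - j8.454 Ω
Step 3 — Series combination: Z_total = R + L + C = 4310 - j6.148 Ω = 4310∠-0.1° Ω.

Z = 4310 - j6.148 Ω = 4310∠-0.1° Ω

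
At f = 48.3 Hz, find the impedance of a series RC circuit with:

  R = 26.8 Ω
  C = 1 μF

Step 1 — Angular frequency: ω = 2π·f = 2π·48.3 = 303.5 rad/s.
Step 2 — Component impedances:
  R: Z = R = 26.8 Ω
  C: Z = 1/(jωC) = -j/(ω·C) = 0 - j3295 Ω
Step 3 — Series combination: Z_total = R + C = 26.8 - j3295 Ω = 3295∠-89.5° Ω.

Z = 26.8 - j3295 Ω = 3295∠-89.5° Ω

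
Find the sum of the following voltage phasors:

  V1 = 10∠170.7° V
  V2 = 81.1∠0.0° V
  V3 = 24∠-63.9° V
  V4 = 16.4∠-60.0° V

Step 1 — Convert each phasor to rectangular form:
  V1 = 10·(cos(170.7°) + j·sin(170.7°)) = -9.869 + j1.616 V
  V2 = 81.1·(cos(0.0°) + j·sin(0.0°)) = 81.1 V
  V3 = 24·(cos(-63.9°) + j·sin(-63.9°)) = 10.56 - j21.55 V
  V4 = 16.4·(cos(-60.0°) + j·sin(-60.0°)) = 8.2 - j14.2 V
Step 2 — Sum components: V_total = 89.99 - j34.14 V.
Step 3 — Convert to polar: |V_total| = 96.25 V, ∠V_total = -20.8°.

V_total = 96.25∠-20.8° V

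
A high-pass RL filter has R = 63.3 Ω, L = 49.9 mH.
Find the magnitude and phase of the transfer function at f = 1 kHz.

Step 1 — Angular frequency: ω = 2π·1000 = 6283 rad/s.
Step 2 — Transfer function: H(jω) = jωL/(R + jωL).
Step 3 — Numerator jωL = j·313.5; denominator R + jωL = 63.3 + j313.5.
Step 4 — H = 0.9608 + j0.194.
Step 5 — Magnitude: |H| = 0.9802 (-0.2 dB); phase: φ = 11.4°.

|H| = 0.9802 (-0.2 dB), φ = 11.4°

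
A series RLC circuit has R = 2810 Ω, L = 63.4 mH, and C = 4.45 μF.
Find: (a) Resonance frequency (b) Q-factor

Step 1 — Resonance condition Im(Z)=0 gives ω₀ = 1/√(LC).
Step 2 — ω₀ = 1/√(0.0634·4.45e-06) = 1883 rad/s.
Step 3 — f₀ = ω₀/(2π) = 299.6 Hz.
Step 4 — Series Q: Q = ω₀L/R = 1883·0.0634/2810 = 0.04248.

(a) f₀ = 299.6 Hz  (b) Q = 0.04248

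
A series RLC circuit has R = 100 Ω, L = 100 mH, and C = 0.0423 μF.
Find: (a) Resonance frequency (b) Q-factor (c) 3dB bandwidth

Step 1 — Resonance: ω₀ = 1/√(LC) = 1/√(0.1·4.23e-08) = 1.538e+04 rad/s.
Step 2 — f₀ = ω₀/(2π) = 2447 Hz.
Step 3 — Series Q: Q = ω₀L/R = 1.538e+04·0.1/100 = 15.38.
Step 4 — Bandwidth: Δω = ω₀/Q = 1000 rad/s; BW = Δω/(2π) = 159.2 Hz.

(a) f₀ = 2447 Hz  (b) Q = 15.38  (c) BW = 159.2 Hz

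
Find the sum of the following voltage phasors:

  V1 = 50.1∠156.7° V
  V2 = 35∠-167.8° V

Step 1 — Convert each phasor to rectangular form:
  V1 = 50.1·(cos(156.7°) + j·sin(156.7°)) = -46.01 + j19.82 V
  V2 = 35·(cos(-167.8°) + j·sin(-167.8°)) = -34.21 - j7.396 V
Step 2 — Sum components: V_total = -80.22 + j12.42 V.
Step 3 — Convert to polar: |V_total| = 81.18 V, ∠V_total = 171.2°.

V_total = 81.18∠171.2° V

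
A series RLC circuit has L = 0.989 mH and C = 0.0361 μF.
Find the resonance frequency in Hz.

Step 1 — Resonance condition Im(Z)=0 gives ω₀ = 1/√(LC).
Step 2 — ω₀ = 1/√(0.000989·3.61e-08) = 1.674e+05 rad/s.
Step 3 — f₀ = ω₀/(2π) = 2.664e+04 Hz.

f₀ = 2.664e+04 Hz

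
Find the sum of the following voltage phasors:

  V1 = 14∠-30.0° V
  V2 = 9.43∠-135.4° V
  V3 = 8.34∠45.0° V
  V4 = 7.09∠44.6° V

Step 1 — Convert each phasor to rectangular form:
  V1 = 14·(cos(-30.0°) + j·sin(-30.0°)) = 12.12 - j7 V
  V2 = 9.43·(cos(-135.4°) + j·sin(-135.4°)) = -6.714 - j6.621 V
  V3 = 8.34·(cos(45.0°) + j·sin(45.0°)) = 5.897 + j5.897 V
  V4 = 7.09·(cos(44.6°) + j·sin(44.6°)) = 5.048 + j4.978 V
Step 2 — Sum components: V_total = 16.36 - j2.746 V.
Step 3 — Convert to polar: |V_total| = 16.58 V, ∠V_total = -9.5°.

V_total = 16.58∠-9.5° V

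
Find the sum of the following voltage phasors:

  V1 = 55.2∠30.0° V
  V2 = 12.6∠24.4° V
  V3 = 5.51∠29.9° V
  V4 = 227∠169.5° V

Step 1 — Convert each phasor to rectangular form:
  V1 = 55.2·(cos(30.0°) + j·sin(30.0°)) = 47.8 + j27.6 V
  V2 = 12.6·(cos(24.4°) + j·sin(24.4°)) = 11.47 + j5.205 V
  V3 = 5.51·(cos(29.9°) + j·sin(29.9°)) = 4.777 + j2.747 V
  V4 = 227·(cos(169.5°) + j·sin(169.5°)) = -223.2 + j41.37 V
Step 2 — Sum components: V_total = -159.1 + j76.92 V.
Step 3 — Convert to polar: |V_total| = 176.8 V, ∠V_total = 154.2°.

V_total = 176.8∠154.2° V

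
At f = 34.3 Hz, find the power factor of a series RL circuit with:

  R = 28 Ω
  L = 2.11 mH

Step 1 — Angular frequency: ω = 2π·f = 2π·34.3 = 215.5 rad/s.
Step 2 — Component impedances:
  R: Z = R = 28 Ω
  L: Z = jωL = j·215.5·0.00211 = 0 + j0.4547 Ω
Step 3 — Series combination: Z_total = R + L = 28 + j0.4547 Ω = 28∠0.9° Ω.
Step 4 — Power factor: PF = cos(φ) = Re(Z)/|Z| = 28/28.004 = 0.9999.
Step 5 — Type: Im(Z) = 0.4547 ⇒ lagging (phase φ = 0.9°).

PF = 0.9999 (lagging, φ = 0.9°)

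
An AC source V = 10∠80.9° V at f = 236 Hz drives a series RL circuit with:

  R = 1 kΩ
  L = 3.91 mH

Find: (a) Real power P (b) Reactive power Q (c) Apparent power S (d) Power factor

Step 1 — Angular frequency: ω = 2π·f = 2π·236 = 1483 rad/s.
Step 2 — Component impedances:
  R: Z = R = 1000 Ω
  L: Z = jωL = j·1483·0.00391 = 0 + j5.798 Ω
Step 3 — Series combination: Z_total = R + L = 1000 + j5.798 Ω = 1000∠0.3° Ω.
Step 4 — Source phasor: V = 10∠80.9° V = 1.582 + j9.874 V.
Step 5 — Current: I = V / Z = 0.001639 + j0.009865 A = 0.01∠80.6° A.
Step 6 — Complex power: S = V·I* = 0.1 + j0.0005798 VA.
Step 7 — Real power: P = Re(S) = 0.1 W.
Step 8 — Reactive power: Q = Im(S) = 0.0005798 VAR.
Step 9 — Apparent power: |S| = 0.1 VA.
Step 10 — Power factor: PF = P/|S| = 1 (lagging).

(a) P = 0.1 W  (b) Q = 0.0005798 VAR  (c) S = 0.1 VA  (d) PF = 1 (lagging)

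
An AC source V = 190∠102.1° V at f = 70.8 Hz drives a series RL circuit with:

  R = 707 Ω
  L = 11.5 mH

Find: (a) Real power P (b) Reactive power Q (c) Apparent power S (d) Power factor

Step 1 — Angular frequency: ω = 2π·f = 2π·70.8 = 444.8 rad/s.
Step 2 — Component impedances:
  R: Z = R = 707 Ω
  L: Z = jωL = j·444.8·0.0115 = 0 + j5.116 Ω
Step 3 — Series combination: Z_total = R + L = 707 + j5.116 Ω = 707∠0.4° Ω.
Step 4 — Source phasor: V = 190∠102.1° V = -39.83 + j185.8 V.
Step 5 — Current: I = V / Z = -0.05443 + j0.2632 A = 0.2687∠101.7° A.
Step 6 — Complex power: S = V·I* = 51.06 + j0.3695 VA.
Step 7 — Real power: P = Re(S) = 51.06 W.
Step 8 — Reactive power: Q = Im(S) = 0.3695 VAR.
Step 9 — Apparent power: |S| = 51.06 VA.
Step 10 — Power factor: PF = P/|S| = 1 (lagging).

(a) P = 51.06 W  (b) Q = 0.3695 VAR  (c) S = 51.06 VA  (d) PF = 1 (lagging)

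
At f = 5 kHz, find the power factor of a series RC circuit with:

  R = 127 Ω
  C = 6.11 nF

Step 1 — Angular frequency: ω = 2π·f = 2π·5000 = 3.142e+04 rad/s.
Step 2 — Component impedances:
  R: Z = R = 127 Ω
  C: Z = 1/(jωC) = -j/(ω·C) = 0 - j5210 Ω
Step 3 — Series combination: Z_total = R + C = 127 - j5210 Ω = 5211∠-88.6° Ω.
Step 4 — Power factor: PF = cos(φ) = Re(Z)/|Z| = 127/5211 = 0.02437.
Step 5 — Type: Im(Z) = -5210 ⇒ leading (phase φ = -88.6°).

PF = 0.02437 (leading, φ = -88.6°)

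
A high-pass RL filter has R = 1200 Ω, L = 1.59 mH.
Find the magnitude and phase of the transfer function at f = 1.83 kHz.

Step 1 — Angular frequency: ω = 2π·1830 = 1.15e+04 rad/s.
Step 2 — Transfer function: H(jω) = jωL/(R + jωL).
Step 3 — Numerator jωL = j·18.28; denominator R + jωL = 1200 + j18.28.
Step 4 — H = 0.0002321 + j0.01523.
Step 5 — Magnitude: |H| = 0.01523 (-36.3 dB); phase: φ = 89.1°.

|H| = 0.01523 (-36.3 dB), φ = 89.1°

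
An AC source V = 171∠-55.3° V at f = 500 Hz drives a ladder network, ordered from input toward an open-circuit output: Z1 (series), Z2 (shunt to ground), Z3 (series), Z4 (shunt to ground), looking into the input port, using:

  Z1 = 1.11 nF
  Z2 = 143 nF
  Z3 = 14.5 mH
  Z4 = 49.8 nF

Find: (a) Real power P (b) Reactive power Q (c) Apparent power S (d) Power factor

Step 1 — Angular frequency: ω = 2π·f = 2π·500 = 3142 rad/s.
Step 2 — Component impedances:
  Z1: Z = 1/(jωC) = -j/(ω·C) = 0 - j2.868e+05 Ω
  Z2: Z = 1/(jωC) = -j/(ω·C) = 0 - j2226 Ω
  Z3: Z = jωL = j·3142·0.0145 = 0 + j45.55 Ω
  Z4: Z = 1/(jωC) = -j/(ω·C) = 0 - j6392 Ω
Step 3 — Ladder network (open output): work backward from the far end, alternating series and parallel combinations. Z_in = 0 - j2.884e+05 Ω = 2.884e+05∠-90.0° Ω.
Step 4 — Source phasor: V = 171∠-55.3° V = 97.35 - j140.6 V.
Step 5 — Current: I = V / Z = 0.0004874 + j0.0003375 A = 0.0005929∠34.7° A.
Step 6 — Complex power: S = V·I* = 0 - j0.1014 VA.
Step 7 — Real power: P = Re(S) = 0 W.
Step 8 — Reactive power: Q = Im(S) = -0.1014 VAR.
Step 9 — Apparent power: |S| = 0.1014 VA.
Step 10 — Power factor: PF = P/|S| = 0 (leading).

(a) P = 0 W  (b) Q = -0.1014 VAR  (c) S = 0.1014 VA  (d) PF = 0 (leading)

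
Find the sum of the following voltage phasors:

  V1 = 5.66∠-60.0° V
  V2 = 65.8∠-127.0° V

Step 1 — Convert each phasor to rectangular form:
  V1 = 5.66·(cos(-60.0°) + j·sin(-60.0°)) = 2.83 - j4.902 V
  V2 = 65.8·(cos(-127.0°) + j·sin(-127.0°)) = -39.6 - j52.55 V
Step 2 — Sum components: V_total = -36.77 - j57.45 V.
Step 3 — Convert to polar: |V_total| = 68.21 V, ∠V_total = -122.6°.

V_total = 68.21∠-122.6° V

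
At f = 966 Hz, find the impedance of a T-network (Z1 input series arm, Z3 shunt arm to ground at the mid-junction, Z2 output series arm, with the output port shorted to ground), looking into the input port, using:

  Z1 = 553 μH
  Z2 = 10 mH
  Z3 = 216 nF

Step 1 — Angular frequency: ω = 2π·f = 2π·966 = 6070 rad/s.
Step 2 — Component impedances:
  Z1: Z = jωL = j·6070·0.000553 = 0 + j3.356 Ω
  Z2: Z = jωL = j·6070·0.01 = 0 + j60.7 Ω
  Z3: Z = 1/(jωC) = -j/(ω·C) = 0 - j762.8 Ω
Step 3 — With the output port shorted to ground, the output series arm Z2 runs from the junction to ground; the shunt arm Z3 also runs from the junction to ground. They appear in parallel: Z3 || Z2 = 0 + j65.94 Ω.
Step 4 — Series with input arm Z1: Z_in = Z1 + (Z3 || Z2) = 0 + j69.3 Ω = 69.3∠90.0° Ω.

Z = 0 + j69.3 Ω = 69.3∠90.0° Ω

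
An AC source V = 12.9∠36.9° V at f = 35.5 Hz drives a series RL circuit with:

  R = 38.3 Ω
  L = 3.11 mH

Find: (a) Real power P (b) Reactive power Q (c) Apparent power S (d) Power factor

Step 1 — Angular frequency: ω = 2π·f = 2π·35.5 = 223.1 rad/s.
Step 2 — Component impedances:
  R: Z = R = 38.3 Ω
  L: Z = jωL = j·223.1·0.00311 = 0 + j0.6937 Ω
Step 3 — Series combination: Z_total = R + L = 38.3 + j0.6937 Ω = 38.31∠1.0° Ω.
Step 4 — Source phasor: V = 12.9∠36.9° V = 10.32 + j7.745 V.
Step 5 — Current: I = V / Z = 0.2729 + j0.1973 A = 0.3368∠35.9° A.
Step 6 — Complex power: S = V·I* = 4.343 + j0.07867 VA.
Step 7 — Real power: P = Re(S) = 4.343 W.
Step 8 — Reactive power: Q = Im(S) = 0.07867 VAR.
Step 9 — Apparent power: |S| = 4.344 VA.
Step 10 — Power factor: PF = P/|S| = 0.9998 (lagging).

(a) P = 4.343 W  (b) Q = 0.07867 VAR  (c) S = 4.344 VA  (d) PF = 0.9998 (lagging)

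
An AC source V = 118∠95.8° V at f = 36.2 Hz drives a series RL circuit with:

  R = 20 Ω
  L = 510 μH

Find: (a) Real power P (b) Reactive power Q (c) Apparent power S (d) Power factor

Step 1 — Angular frequency: ω = 2π·f = 2π·36.2 = 227.5 rad/s.
Step 2 — Component impedances:
  R: Z = R = 20 Ω
  L: Z = jωL = j·227.5·0.00051 = 0 + j0.116 Ω
Step 3 — Series combination: Z_total = R + L = 20 + j0.116 Ω = 20∠0.3° Ω.
Step 4 — Source phasor: V = 118∠95.8° V = -11.92 + j117.4 V.
Step 5 — Current: I = V / Z = -0.5622 + j5.873 A = 5.9∠95.5° A.
Step 6 — Complex power: S = V·I* = 696.2 + j4.038 VA.
Step 7 — Real power: P = Re(S) = 696.2 W.
Step 8 — Reactive power: Q = Im(S) = 4.038 VAR.
Step 9 — Apparent power: |S| = 696.2 VA.
Step 10 — Power factor: PF = P/|S| = 1 (lagging).

(a) P = 696.2 W  (b) Q = 4.038 VAR  (c) S = 696.2 VA  (d) PF = 1 (lagging)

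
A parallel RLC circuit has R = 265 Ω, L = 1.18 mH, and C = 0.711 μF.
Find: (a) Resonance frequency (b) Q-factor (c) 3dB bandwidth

Step 1 — Resonance: ω₀ = 1/√(LC) = 1/√(0.00118·7.11e-07) = 3.452e+04 rad/s.
Step 2 — f₀ = ω₀/(2π) = 5495 Hz.
Step 3 — Parallel Q: Q = R/(ω₀L) = 265/(3.452e+04·0.00118) = 6.505.
Step 4 — Bandwidth: Δω = ω₀/Q = 5307 rad/s; BW = Δω/(2π) = 844.7 Hz.

(a) f₀ = 5495 Hz  (b) Q = 6.505  (c) BW = 844.7 Hz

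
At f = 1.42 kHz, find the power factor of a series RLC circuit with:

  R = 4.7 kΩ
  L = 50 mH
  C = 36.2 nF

Step 1 — Angular frequency: ω = 2π·f = 2π·1420 = 8922 rad/s.
Step 2 — Component impedances:
  R: Z = R = 4700 Ω
  L: Z = jωL = j·8922·0.05 = 0 + j446.1 Ω
  C: Z = 1/(jωC) = -j/(ω·C) = 0 - j3096 Ω
Step 3 — Series combination: Z_total = R + L + C = 4700 - j2650 Ω = 5396∠-29.4° Ω.
Step 4 — Power factor: PF = cos(φ) = Re(Z)/|Z| = 4700/5395.6 = 0.8711.
Step 5 — Type: Im(Z) = -2650 ⇒ leading (phase φ = -29.4°).

PF = 0.8711 (leading, φ = -29.4°)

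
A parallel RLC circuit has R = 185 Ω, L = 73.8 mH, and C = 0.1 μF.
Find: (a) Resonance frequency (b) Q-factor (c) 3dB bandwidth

Step 1 — Resonance: ω₀ = 1/√(LC) = 1/√(0.0738·1e-07) = 1.164e+04 rad/s.
Step 2 — f₀ = ω₀/(2π) = 1853 Hz.
Step 3 — Parallel Q: Q = R/(ω₀L) = 185/(1.164e+04·0.0738) = 0.2153.
Step 4 — Bandwidth: Δω = ω₀/Q = 5.405e+04 rad/s; BW = Δω/(2π) = 8603 Hz.

(a) f₀ = 1853 Hz  (b) Q = 0.2153  (c) BW = 8603 Hz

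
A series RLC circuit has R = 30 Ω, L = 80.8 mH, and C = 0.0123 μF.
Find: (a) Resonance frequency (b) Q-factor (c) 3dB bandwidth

Step 1 — Resonance: ω₀ = 1/√(LC) = 1/√(0.0808·1.23e-08) = 3.172e+04 rad/s.
Step 2 — f₀ = ω₀/(2π) = 5048 Hz.
Step 3 — Series Q: Q = ω₀L/R = 3.172e+04·0.0808/30 = 85.43.
Step 4 — Bandwidth: Δω = ω₀/Q = 371.3 rad/s; BW = Δω/(2π) = 59.09 Hz.

(a) f₀ = 5048 Hz  (b) Q = 85.43  (c) BW = 59.09 Hz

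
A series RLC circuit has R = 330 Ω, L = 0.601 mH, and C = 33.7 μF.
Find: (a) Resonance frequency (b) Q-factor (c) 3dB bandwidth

Step 1 — Resonance: ω₀ = 1/√(LC) = 1/√(0.000601·3.37e-05) = 7027 rad/s.
Step 2 — f₀ = ω₀/(2π) = 1118 Hz.
Step 3 — Series Q: Q = ω₀L/R = 7027·0.000601/330 = 0.0128.
Step 4 — Bandwidth: Δω = ω₀/Q = 5.491e+05 rad/s; BW = Δω/(2π) = 8.739e+04 Hz.

(a) f₀ = 1118 Hz  (b) Q = 0.0128  (c) BW = 8.739e+04 Hz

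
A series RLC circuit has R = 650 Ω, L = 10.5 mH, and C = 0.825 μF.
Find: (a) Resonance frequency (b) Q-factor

Step 1 — Resonance condition Im(Z)=0 gives ω₀ = 1/√(LC).
Step 2 — ω₀ = 1/√(0.0105·8.25e-07) = 1.074e+04 rad/s.
Step 3 — f₀ = ω₀/(2π) = 1710 Hz.
Step 4 — Series Q: Q = ω₀L/R = 1.074e+04·0.0105/650 = 0.1736.

(a) f₀ = 1710 Hz  (b) Q = 0.1736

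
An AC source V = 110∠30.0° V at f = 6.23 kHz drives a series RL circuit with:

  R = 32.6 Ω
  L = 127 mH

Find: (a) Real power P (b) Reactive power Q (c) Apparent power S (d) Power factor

Step 1 — Angular frequency: ω = 2π·f = 2π·6230 = 3.914e+04 rad/s.
Step 2 — Component impedances:
  R: Z = R = 32.6 Ω
  L: Z = jωL = j·3.914e+04·0.127 = 0 + j4971 Ω
Step 3 — Series combination: Z_total = R + L = 32.6 + j4971 Ω = 4971∠89.6° Ω.
Step 4 — Source phasor: V = 110∠30.0° V = 95.26 + j55 V.
Step 5 — Current: I = V / Z = 0.01119 - j0.01909 A = 0.02213∠-59.6° A.
Step 6 — Complex power: S = V·I* = 0.01596 + j2.434 VA.
Step 7 — Real power: P = Re(S) = 0.01596 W.
Step 8 — Reactive power: Q = Im(S) = 2.434 VAR.
Step 9 — Apparent power: |S| = 2.434 VA.
Step 10 — Power factor: PF = P/|S| = 0.006557 (lagging).

(a) P = 0.01596 W  (b) Q = 2.434 VAR  (c) S = 2.434 VA  (d) PF = 0.006557 (lagging)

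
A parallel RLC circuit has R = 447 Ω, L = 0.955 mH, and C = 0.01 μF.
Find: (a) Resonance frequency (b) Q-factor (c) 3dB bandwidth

Step 1 — Resonance: ω₀ = 1/√(LC) = 1/√(0.000955·1e-08) = 3.236e+05 rad/s.
Step 2 — f₀ = ω₀/(2π) = 5.15e+04 Hz.
Step 3 — Parallel Q: Q = R/(ω₀L) = 447/(3.236e+05·0.000955) = 1.446.
Step 4 — Bandwidth: Δω = ω₀/Q = 2.237e+05 rad/s; BW = Δω/(2π) = 3.561e+04 Hz.

(a) f₀ = 5.15e+04 Hz  (b) Q = 1.446  (c) BW = 3.561e+04 Hz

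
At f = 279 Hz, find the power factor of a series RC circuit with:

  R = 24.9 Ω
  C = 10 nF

Step 1 — Angular frequency: ω = 2π·f = 2π·279 = 1753 rad/s.
Step 2 — Component impedances:
  R: Z = R = 24.9 Ω
  C: Z = 1/(jωC) = -j/(ω·C) = 0 - j5.704e+04 Ω
Step 3 — Series combination: Z_total = R + C = 24.9 - j5.704e+04 Ω = 5.704e+04∠-90.0° Ω.
Step 4 — Power factor: PF = cos(φ) = Re(Z)/|Z| = 24.9/5.704e+04 = 0.0004365.
Step 5 — Type: Im(Z) = -5.704e+04 ⇒ leading (phase φ = -90.0°).

PF = 0.0004365 (leading, φ = -90.0°)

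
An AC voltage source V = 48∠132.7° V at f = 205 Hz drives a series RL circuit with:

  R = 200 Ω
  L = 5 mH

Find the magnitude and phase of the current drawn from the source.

Step 1 — Angular frequency: ω = 2π·f = 2π·205 = 1288 rad/s.
Step 2 — Component impedances:
  R: Z = R = 200 Ω
  L: Z = jωL = j·1288·0.005 = 0 + j6.44 Ω
Step 3 — Series combination: Z_total = R + L = 200 + j6.44 Ω = 200.1∠1.8° Ω.
Step 4 — Source phasor: V = 48∠132.7° V = -32.55 + j35.28 V.
Step 5 — Ohm's law: I = V / Z_total = (-32.55 + j35.28) / (200 + j6.44) = -0.1569 + j0.1814 A.
Step 6 — Convert to polar: |I| = 0.2399 A, ∠I = 130.9°.

I = 0.2399∠130.9° A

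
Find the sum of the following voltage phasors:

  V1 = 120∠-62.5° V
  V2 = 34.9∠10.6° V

Step 1 — Convert each phasor to rectangular form:
  V1 = 120·(cos(-62.5°) + j·sin(-62.5°)) = 55.41 - j106.4 V
  V2 = 34.9·(cos(10.6°) + j·sin(10.6°)) = 34.3 + j6.42 V
Step 2 — Sum components: V_total = 89.71 - j100 V.
Step 3 — Convert to polar: |V_total| = 134.4 V, ∠V_total = -48.1°.

V_total = 134.4∠-48.1° V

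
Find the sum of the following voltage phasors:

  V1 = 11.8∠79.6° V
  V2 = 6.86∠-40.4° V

Step 1 — Convert each phasor to rectangular form:
  V1 = 11.8·(cos(79.6°) + j·sin(79.6°)) = 2.13 + j11.61 V
  V2 = 6.86·(cos(-40.4°) + j·sin(-40.4°)) = 5.224 - j4.446 V
Step 2 — Sum components: V_total = 7.354 + j7.16 V.
Step 3 — Convert to polar: |V_total| = 10.26 V, ∠V_total = 44.2°.

V_total = 10.26∠44.2° V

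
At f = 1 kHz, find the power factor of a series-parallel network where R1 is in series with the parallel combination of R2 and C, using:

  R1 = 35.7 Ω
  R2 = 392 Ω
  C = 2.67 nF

Step 1 — Angular frequency: ω = 2π·f = 2π·1000 = 6283 rad/s.
Step 2 — Component impedances:
  R1: Z = R = 35.7 Ω
  R2: Z = R = 392 Ω
  C: Z = 1/(jωC) = -j/(ω·C) = 0 - j5.961e+04 Ω
Step 3 — Parallel branch: R2 || C = 1/(1/R2 + 1/C) = 392 - j2.578 Ω.
Step 4 — Series with R1: Z_total = R1 + (R2 || C) = 427.7 - j2.578 Ω = 427.7∠-0.3° Ω.
Step 5 — Power factor: PF = cos(φ) = Re(Z)/|Z| = 427.7/427.7 = 1.
Step 6 — Type: Im(Z) = -2.578 ⇒ leading (phase φ = -0.3°).

PF = 1 (leading, φ = -0.3°)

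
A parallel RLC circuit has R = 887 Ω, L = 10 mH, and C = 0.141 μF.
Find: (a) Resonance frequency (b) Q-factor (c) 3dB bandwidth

Step 1 — Resonance: ω₀ = 1/√(LC) = 1/√(0.01·1.41e-07) = 2.663e+04 rad/s.
Step 2 — f₀ = ω₀/(2π) = 4238 Hz.
Step 3 — Parallel Q: Q = R/(ω₀L) = 887/(2.663e+04·0.01) = 3.331.
Step 4 — Bandwidth: Δω = ω₀/Q = 7996 rad/s; BW = Δω/(2π) = 1273 Hz.

(a) f₀ = 4238 Hz  (b) Q = 3.331  (c) BW = 1273 Hz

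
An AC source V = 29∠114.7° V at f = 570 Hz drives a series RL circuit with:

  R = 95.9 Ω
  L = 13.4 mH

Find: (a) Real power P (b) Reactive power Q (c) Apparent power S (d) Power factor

Step 1 — Angular frequency: ω = 2π·f = 2π·570 = 3581 rad/s.
Step 2 — Component impedances:
  R: Z = R = 95.9 Ω
  L: Z = jωL = j·3581·0.0134 = 0 + j47.99 Ω
Step 3 — Series combination: Z_total = R + L = 95.9 + j47.99 Ω = 107.2∠26.6° Ω.
Step 4 — Source phasor: V = 29∠114.7° V = -12.12 + j26.35 V.
Step 5 — Current: I = V / Z = 0.008894 + j0.2703 A = 0.2704∠88.1° A.
Step 6 — Complex power: S = V·I* = 7.013 + j3.51 VA.
Step 7 — Real power: P = Re(S) = 7.013 W.
Step 8 — Reactive power: Q = Im(S) = 3.51 VAR.
Step 9 — Apparent power: |S| = 7.842 VA.
Step 10 — Power factor: PF = P/|S| = 0.8943 (lagging).

(a) P = 7.013 W  (b) Q = 3.51 VAR  (c) S = 7.842 VA  (d) PF = 0.8943 (lagging)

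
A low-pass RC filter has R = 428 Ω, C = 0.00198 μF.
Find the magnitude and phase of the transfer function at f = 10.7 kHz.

Step 1 — Angular frequency: ω = 2π·1.07e+04 = 6.723e+04 rad/s.
Step 2 — Transfer function: H(jω) = 1/(1 + jωRC).
Step 3 — Denominator: 1 + jωRC = 1 + j·6.723e+04·428·1.98e-09 = 1 + j0.05697.
Step 4 — H = 0.9968 - j0.05679.
Step 5 — Magnitude: |H| = 0.9984 (-0.0 dB); phase: φ = -3.3°.

|H| = 0.9984 (-0.0 dB), φ = -3.3°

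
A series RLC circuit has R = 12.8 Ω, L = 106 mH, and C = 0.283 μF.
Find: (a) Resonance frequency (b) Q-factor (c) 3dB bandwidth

Step 1 — Resonance: ω₀ = 1/√(LC) = 1/√(0.106·2.83e-07) = 5774 rad/s.
Step 2 — f₀ = ω₀/(2π) = 918.9 Hz.
Step 3 — Series Q: Q = ω₀L/R = 5774·0.106/12.8 = 47.81.
Step 4 — Bandwidth: Δω = ω₀/Q = 120.8 rad/s; BW = Δω/(2π) = 19.22 Hz.

(a) f₀ = 918.9 Hz  (b) Q = 47.81  (c) BW = 19.22 Hz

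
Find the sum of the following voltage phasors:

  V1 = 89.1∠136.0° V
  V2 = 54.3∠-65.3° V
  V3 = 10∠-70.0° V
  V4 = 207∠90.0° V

Step 1 — Convert each phasor to rectangular form:
  V1 = 89.1·(cos(136.0°) + j·sin(136.0°)) = -64.09 + j61.89 V
  V2 = 54.3·(cos(-65.3°) + j·sin(-65.3°)) = 22.69 - j49.33 V
  V3 = 10·(cos(-70.0°) + j·sin(-70.0°)) = 3.42 - j9.397 V
  V4 = 207·(cos(90.0°) + j·sin(90.0°)) = 0 + j207 V
Step 2 — Sum components: V_total = -37.98 + j210.2 V.
Step 3 — Convert to polar: |V_total| = 213.6 V, ∠V_total = 100.2°.

V_total = 213.6∠100.2° V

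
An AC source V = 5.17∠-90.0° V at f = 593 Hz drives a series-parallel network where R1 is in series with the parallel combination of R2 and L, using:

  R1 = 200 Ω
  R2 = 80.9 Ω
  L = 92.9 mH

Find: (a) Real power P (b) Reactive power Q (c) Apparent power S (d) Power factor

Step 1 — Angular frequency: ω = 2π·f = 2π·593 = 3726 rad/s.
Step 2 — Component impedances:
  R1: Z = R = 200 Ω
  R2: Z = R = 80.9 Ω
  L: Z = jωL = j·3726·0.0929 = 0 + j346.1 Ω
Step 3 — Parallel branch: R2 || L = 1/(1/R2 + 1/L) = 76.71 + j17.93 Ω.
Step 4 — Series with R1: Z_total = R1 + (R2 || L) = 276.7 + j17.93 Ω = 277.3∠3.7° Ω.
Step 5 — Source phasor: V = 5.17∠-90.0° V = 0 - j5.17 V.
Step 6 — Current: I = V / Z = -0.001206 - j0.01861 A = 0.01864∠-93.7° A.
Step 7 — Complex power: S = V·I* = 0.09619 + j0.006232 VA.
Step 8 — Real power: P = Re(S) = 0.09619 W.
Step 9 — Reactive power: Q = Im(S) = 0.006232 VAR.
Step 10 — Apparent power: |S| = 0.09639 VA.
Step 11 — Power factor: PF = P/|S| = 0.9979 (lagging).

(a) P = 0.09619 W  (b) Q = 0.006232 VAR  (c) S = 0.09639 VA  (d) PF = 0.9979 (lagging)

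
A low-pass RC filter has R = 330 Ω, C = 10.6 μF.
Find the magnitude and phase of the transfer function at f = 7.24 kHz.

Step 1 — Angular frequency: ω = 2π·7240 = 4.549e+04 rad/s.
Step 2 — Transfer function: H(jω) = 1/(1 + jωRC).
Step 3 — Denominator: 1 + jωRC = 1 + j·4.549e+04·330·1.06e-05 = 1 + j159.1.
Step 4 — H = 3.949e-05 - j0.006284.
Step 5 — Magnitude: |H| = 0.006284 (-44.0 dB); phase: φ = -89.6°.

|H| = 0.006284 (-44.0 dB), φ = -89.6°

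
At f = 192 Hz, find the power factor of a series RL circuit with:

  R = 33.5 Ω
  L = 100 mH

Step 1 — Angular frequency: ω = 2π·f = 2π·192 = 1206 rad/s.
Step 2 — Component impedances:
  R: Z = R = 33.5 Ω
  L: Z = jωL = j·1206·0.1 = 0 + j120.6 Ω
Step 3 — Series combination: Z_total = R + L = 33.5 + j120.6 Ω = 125.2∠74.5° Ω.
Step 4 — Power factor: PF = cos(φ) = Re(Z)/|Z| = 33.5/125.2 = 0.2676.
Step 5 — Type: Im(Z) = 120.6 ⇒ lagging (phase φ = 74.5°).

PF = 0.2676 (lagging, φ = 74.5°)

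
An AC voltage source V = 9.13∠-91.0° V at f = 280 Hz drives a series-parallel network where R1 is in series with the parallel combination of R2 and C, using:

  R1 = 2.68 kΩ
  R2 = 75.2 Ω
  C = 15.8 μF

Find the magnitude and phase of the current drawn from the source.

Step 1 — Angular frequency: ω = 2π·f = 2π·280 = 1759 rad/s.
Step 2 — Component impedances:
  R1: Z = R = 2680 Ω
  R2: Z = R = 75.2 Ω
  C: Z = 1/(jωC) = -j/(ω·C) = 0 - j35.98 Ω
Step 3 — Parallel branch: R2 || C = 1/(1/R2 + 1/C) = 14.01 - j29.28 Ω.
Step 4 — Series with R1: Z_total = R1 + (R2 || C) = 2694 - j29.28 Ω = 2694∠-0.6° Ω.
Step 5 — Source phasor: V = 9.13∠-91.0° V = -0.1593 - j9.129 V.
Step 6 — Ohm's law: I = V / Z_total = (-0.1593 - j9.129) / (2694 - j29.28) = -2.232e-05 - j0.003389 A.
Step 7 — Convert to polar: |I| = 0.003389 A, ∠I = -90.4°.

I = 0.003389∠-90.4° A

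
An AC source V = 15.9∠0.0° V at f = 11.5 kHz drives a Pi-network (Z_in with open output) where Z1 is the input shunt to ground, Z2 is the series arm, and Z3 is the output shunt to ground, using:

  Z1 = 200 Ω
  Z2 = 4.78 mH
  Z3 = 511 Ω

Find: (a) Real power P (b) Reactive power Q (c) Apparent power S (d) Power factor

Step 1 — Angular frequency: ω = 2π·f = 2π·1.15e+04 = 7.226e+04 rad/s.
Step 2 — Component impedances:
  Z1: Z = R = 200 Ω
  Z2: Z = jωL = j·7.226e+04·0.00478 = 0 + j345.4 Ω
  Z3: Z = R = 511 Ω
Step 3 — With open output, the series arm Z2 and the output shunt Z3 appear in series to ground: Z2 + Z3 = 511 + j345.4 Ω.
Step 4 — Parallel with input shunt Z1: Z_in = Z1 || (Z2 + Z3) = 154.5 + j22.11 Ω = 156.1∠8.1° Ω.
Step 5 — Source phasor: V = 15.9∠0.0° V = 15.9 V.
Step 6 — Current: I = V / Z = 0.1009 - j0.01444 A = 0.1019∠-8.1° A.
Step 7 — Complex power: S = V·I* = 1.604 + j0.2295 VA.
Step 8 — Real power: P = Re(S) = 1.604 W.
Step 9 — Reactive power: Q = Im(S) = 0.2295 VAR.
Step 10 — Apparent power: |S| = 1.62 VA.
Step 11 — Power factor: PF = P/|S| = 0.9899 (lagging).

(a) P = 1.604 W  (b) Q = 0.2295 VAR  (c) S = 1.62 VA  (d) PF = 0.9899 (lagging)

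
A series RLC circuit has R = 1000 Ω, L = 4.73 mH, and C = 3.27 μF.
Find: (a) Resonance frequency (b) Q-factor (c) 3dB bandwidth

Step 1 — Resonance: ω₀ = 1/√(LC) = 1/√(0.00473·3.27e-06) = 8041 rad/s.
Step 2 — f₀ = ω₀/(2π) = 1280 Hz.
Step 3 — Series Q: Q = ω₀L/R = 8041·0.00473/1000 = 0.03803.
Step 4 — Bandwidth: Δω = ω₀/Q = 2.114e+05 rad/s; BW = Δω/(2π) = 3.365e+04 Hz.

(a) f₀ = 1280 Hz  (b) Q = 0.03803  (c) BW = 3.365e+04 Hz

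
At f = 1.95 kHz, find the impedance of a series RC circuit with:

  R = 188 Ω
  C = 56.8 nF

Step 1 — Angular frequency: ω = 2π·f = 2π·1950 = 1.225e+04 rad/s.
Step 2 — Component impedances:
  R: Z = R = 188 Ω
  C: Z = 1/(jωC) = -j/(ω·C) = 0 - j1437 Ω
Step 3 — Series combination: Z_total = R + C = 188 - j1437 Ω = 1449∠-82.5° Ω.

Z = 188 - j1437 Ω = 1449∠-82.5° Ω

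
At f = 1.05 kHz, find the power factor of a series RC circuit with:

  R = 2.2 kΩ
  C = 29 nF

Step 1 — Angular frequency: ω = 2π·f = 2π·1050 = 6597 rad/s.
Step 2 — Component impedances:
  R: Z = R = 2200 Ω
  C: Z = 1/(jωC) = -j/(ω·C) = 0 - j5227 Ω
Step 3 — Series combination: Z_total = R + C = 2200 - j5227 Ω = 5671∠-67.2° Ω.
Step 4 — Power factor: PF = cos(φ) = Re(Z)/|Z| = 2200/5671 = 0.3879.
Step 5 — Type: Im(Z) = -5227 ⇒ leading (phase φ = -67.2°).

PF = 0.3879 (leading, φ = -67.2°)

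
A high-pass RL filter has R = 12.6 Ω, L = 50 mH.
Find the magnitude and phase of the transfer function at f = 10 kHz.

Step 1 — Angular frequency: ω = 2π·1e+04 = 6.283e+04 rad/s.
Step 2 — Transfer function: H(jω) = jωL/(R + jωL).
Step 3 — Numerator jωL = j·3142; denominator R + jωL = 12.6 + j3142.
Step 4 — H = 1 + j0.004011.
Step 5 — Magnitude: |H| = 1 (-0.0 dB); phase: φ = 0.2°.

|H| = 1 (-0.0 dB), φ = 0.2°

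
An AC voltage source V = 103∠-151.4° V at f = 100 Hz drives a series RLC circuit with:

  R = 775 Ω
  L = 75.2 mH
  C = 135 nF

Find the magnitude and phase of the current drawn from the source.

Step 1 — Angular frequency: ω = 2π·f = 2π·100 = 628.3 rad/s.
Step 2 — Component impedances:
  R: Z = R = 775 Ω
  L: Z = jωL = j·628.3·0.0752 = 0 + j47.25 Ω
  C: Z = 1/(jωC) = -j/(ω·C) = 0 - j1.179e+04 Ω
Step 3 — Series combination: Z_total = R + L + C = 775 - j1.174e+04 Ω = 1.177e+04∠-86.2° Ω.
Step 4 — Source phasor: V = 103∠-151.4° V = -90.43 - j49.31 V.
Step 5 — Ohm's law: I = V / Z_total = (-90.43 - j49.31) / (775 - j1.174e+04) = 0.003675 - j0.007944 A.
Step 6 — Convert to polar: |I| = 0.008753 A, ∠I = -65.2°.

I = 0.008753∠-65.2° A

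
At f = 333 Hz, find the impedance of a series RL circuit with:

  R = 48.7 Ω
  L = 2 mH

Step 1 — Angular frequency: ω = 2π·f = 2π·333 = 2092 rad/s.
Step 2 — Component impedances:
  R: Z = R = 48.7 Ω
  L: Z = jωL = j·2092·0.002 = 0 + j4.185 Ω
Step 3 — Series combination: Z_total = R + L = 48.7 + j4.185 Ω = 48.88∠4.9° Ω.

Z = 48.7 + j4.185 Ω = 48.88∠4.9° Ω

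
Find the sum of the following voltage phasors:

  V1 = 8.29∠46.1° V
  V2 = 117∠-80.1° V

Step 1 — Convert each phasor to rectangular form:
  V1 = 8.29·(cos(46.1°) + j·sin(46.1°)) = 5.748 + j5.973 V
  V2 = 117·(cos(-80.1°) + j·sin(-80.1°)) = 20.12 - j115.3 V
Step 2 — Sum components: V_total = 25.86 - j109.3 V.
Step 3 — Convert to polar: |V_total| = 112.3 V, ∠V_total = -76.7°.

V_total = 112.3∠-76.7° V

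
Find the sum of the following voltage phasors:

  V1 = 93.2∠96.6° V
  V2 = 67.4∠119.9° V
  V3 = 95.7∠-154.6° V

Step 1 — Convert each phasor to rectangular form:
  V1 = 93.2·(cos(96.6°) + j·sin(96.6°)) = -10.71 + j92.58 V
  V2 = 67.4·(cos(119.9°) + j·sin(119.9°)) = -33.6 + j58.43 V
  V3 = 95.7·(cos(-154.6°) + j·sin(-154.6°)) = -86.45 - j41.05 V
Step 2 — Sum components: V_total = -130.8 + j110 V.
Step 3 — Convert to polar: |V_total| = 170.8 V, ∠V_total = 139.9°.

V_total = 170.8∠139.9° V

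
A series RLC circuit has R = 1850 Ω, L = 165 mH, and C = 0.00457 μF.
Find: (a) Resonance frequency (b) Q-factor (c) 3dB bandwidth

Step 1 — Resonance: ω₀ = 1/√(LC) = 1/√(0.165·4.57e-09) = 3.642e+04 rad/s.
Step 2 — f₀ = ω₀/(2π) = 5796 Hz.
Step 3 — Series Q: Q = ω₀L/R = 3.642e+04·0.165/1850 = 3.248.
Step 4 — Bandwidth: Δω = ω₀/Q = 1.121e+04 rad/s; BW = Δω/(2π) = 1784 Hz.

(a) f₀ = 5796 Hz  (b) Q = 3.248  (c) BW = 1784 Hz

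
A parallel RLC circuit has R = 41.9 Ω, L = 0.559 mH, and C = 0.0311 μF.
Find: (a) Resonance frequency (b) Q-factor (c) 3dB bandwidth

Step 1 — Resonance: ω₀ = 1/√(LC) = 1/√(0.000559·3.11e-08) = 2.398e+05 rad/s.
Step 2 — f₀ = ω₀/(2π) = 3.817e+04 Hz.
Step 3 — Parallel Q: Q = R/(ω₀L) = 41.9/(2.398e+05·0.000559) = 0.3125.
Step 4 — Bandwidth: Δω = ω₀/Q = 7.674e+05 rad/s; BW = Δω/(2π) = 1.221e+05 Hz.

(a) f₀ = 3.817e+04 Hz  (b) Q = 0.3125  (c) BW = 1.221e+05 Hz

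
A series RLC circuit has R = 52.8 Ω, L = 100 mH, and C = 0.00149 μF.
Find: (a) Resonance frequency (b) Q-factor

Step 1 — Resonance condition Im(Z)=0 gives ω₀ = 1/√(LC).
Step 2 — ω₀ = 1/√(0.1·1.49e-09) = 8.192e+04 rad/s.
Step 3 — f₀ = ω₀/(2π) = 1.304e+04 Hz.
Step 4 — Series Q: Q = ω₀L/R = 8.192e+04·0.1/52.8 = 155.2.

(a) f₀ = 1.304e+04 Hz  (b) Q = 155.2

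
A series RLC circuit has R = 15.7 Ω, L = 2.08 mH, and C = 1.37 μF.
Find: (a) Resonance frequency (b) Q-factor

Step 1 — Resonance condition Im(Z)=0 gives ω₀ = 1/√(LC).
Step 2 — ω₀ = 1/√(0.00208·1.37e-06) = 1.873e+04 rad/s.
Step 3 — f₀ = ω₀/(2π) = 2981 Hz.
Step 4 — Series Q: Q = ω₀L/R = 1.873e+04·0.00208/15.7 = 2.482.

(a) f₀ = 2981 Hz  (b) Q = 2.482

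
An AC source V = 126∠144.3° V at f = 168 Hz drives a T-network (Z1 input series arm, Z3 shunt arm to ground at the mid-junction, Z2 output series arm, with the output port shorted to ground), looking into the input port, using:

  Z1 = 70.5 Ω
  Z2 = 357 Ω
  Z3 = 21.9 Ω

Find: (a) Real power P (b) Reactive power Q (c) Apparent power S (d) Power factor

Step 1 — Angular frequency: ω = 2π·f = 2π·168 = 1056 rad/s.
Step 2 — Component impedances:
  Z1: Z = R = 70.5 Ω
  Z2: Z = R = 357 Ω
  Z3: Z = R = 21.9 Ω
Step 3 — With the output port shorted to ground, the output series arm Z2 runs from the junction to ground; the shunt arm Z3 also runs from the junction to ground. They appear in parallel: Z3 || Z2 = 20.63 Ω.
Step 4 — Series with input arm Z1: Z_in = Z1 + (Z3 || Z2) = 91.13 Ω = 91.13∠0.0° Ω.
Step 5 — Source phasor: V = 126∠144.3° V = -102.3 + j73.53 V.
Step 6 — Current: I = V / Z = -1.123 + j0.8068 A = 1.383∠144.3° A.
Step 7 — Complex power: S = V·I* = 174.2 VA.
Step 8 — Real power: P = Re(S) = 174.2 W.
Step 9 — Reactive power: Q = Im(S) = 0 VAR.
Step 10 — Apparent power: |S| = 174.2 VA.
Step 11 — Power factor: PF = P/|S| = 1 (unity).

(a) P = 174.2 W  (b) Q = 0 VAR  (c) S = 174.2 VA  (d) PF = 1 (unity)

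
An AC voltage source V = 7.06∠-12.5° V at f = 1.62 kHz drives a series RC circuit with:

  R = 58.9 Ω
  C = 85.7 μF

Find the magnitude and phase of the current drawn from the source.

Step 1 — Angular frequency: ω = 2π·f = 2π·1620 = 1.018e+04 rad/s.
Step 2 — Component impedances:
  R: Z = R = 58.9 Ω
  C: Z = 1/(jωC) = -j/(ω·C) = 0 - j1.146 Ω
Step 3 — Series combination: Z_total = R + C = 58.9 - j1.146 Ω = 58.91∠-1.1° Ω.
Step 4 — Source phasor: V = 7.06∠-12.5° V = 6.893 - j1.528 V.
Step 5 — Ohm's law: I = V / Z_total = (6.893 - j1.528) / (58.9 - j1.146) = 0.1175 - j0.02366 A.
Step 6 — Convert to polar: |I| = 0.1198 A, ∠I = -11.4°.

I = 0.1198∠-11.4° A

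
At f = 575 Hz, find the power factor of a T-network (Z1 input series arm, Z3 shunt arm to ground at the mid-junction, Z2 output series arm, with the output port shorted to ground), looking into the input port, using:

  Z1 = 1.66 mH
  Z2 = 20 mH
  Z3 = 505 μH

Step 1 — Angular frequency: ω = 2π·f = 2π·575 = 3613 rad/s.
Step 2 — Component impedances:
  Z1: Z = jωL = j·3613·0.00166 = 0 + j5.997 Ω
  Z2: Z = jωL = j·3613·0.02 = 0 + j72.26 Ω
  Z3: Z = jωL = j·3613·0.000505 = 0 + j1.824 Ω
Step 3 — With the output port shorted to ground, the output series arm Z2 runs from the junction to ground; the shunt arm Z3 also runs from the junction to ground. They appear in parallel: Z3 || Z2 = 0 + j1.78 Ω.
Step 4 — Series with input arm Z1: Z_in = Z1 + (Z3 || Z2) = 0 + j7.777 Ω = 7.777∠90.0° Ω.
Step 5 — Power factor: PF = cos(φ) = Re(Z)/|Z| = 0/7.777 = 0.
Step 6 — Type: Im(Z) = 7.777 ⇒ lagging (phase φ = 90.0°).

PF = 0 (lagging, φ = 90.0°)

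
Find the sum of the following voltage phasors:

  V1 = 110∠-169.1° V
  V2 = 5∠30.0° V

Step 1 — Convert each phasor to rectangular form:
  V1 = 110·(cos(-169.1°) + j·sin(-169.1°)) = -108 - j20.8 V
  V2 = 5·(cos(30.0°) + j·sin(30.0°)) = 4.33 + j2.5 V
Step 2 — Sum components: V_total = -103.7 - j18.3 V.
Step 3 — Convert to polar: |V_total| = 105.3 V, ∠V_total = -170.0°.

V_total = 105.3∠-170.0° V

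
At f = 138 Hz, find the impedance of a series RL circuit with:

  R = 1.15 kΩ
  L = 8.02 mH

Step 1 — Angular frequency: ω = 2π·f = 2π·138 = 867.1 rad/s.
Step 2 — Component impedances:
  R: Z = R = 1150 Ω
  L: Z = jωL = j·867.1·0.00802 = 0 + j6.954 Ω
Step 3 — Series combination: Z_total = R + L = 1150 + j6.954 Ω = 1150∠0.3° Ω.

Z = 1150 + j6.954 Ω = 1150∠0.3° Ω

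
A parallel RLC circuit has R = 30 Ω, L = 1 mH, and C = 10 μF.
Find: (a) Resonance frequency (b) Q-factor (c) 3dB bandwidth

Step 1 — Resonance: ω₀ = 1/√(LC) = 1/√(0.001·1e-05) = 1e+04 rad/s.
Step 2 — f₀ = ω₀/(2π) = 1592 Hz.
Step 3 — Parallel Q: Q = R/(ω₀L) = 30/(1e+04·0.001) = 3.
Step 4 — Bandwidth: Δω = ω₀/Q = 3333 rad/s; BW = Δω/(2π) = 530.5 Hz.

(a) f₀ = 1592 Hz  (b) Q = 3  (c) BW = 530.5 Hz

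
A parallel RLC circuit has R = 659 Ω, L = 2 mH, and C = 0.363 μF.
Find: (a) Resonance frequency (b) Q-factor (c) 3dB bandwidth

Step 1 — Resonance: ω₀ = 1/√(LC) = 1/√(0.002·3.63e-07) = 3.711e+04 rad/s.
Step 2 — f₀ = ω₀/(2π) = 5907 Hz.
Step 3 — Parallel Q: Q = R/(ω₀L) = 659/(3.711e+04·0.002) = 8.878.
Step 4 — Bandwidth: Δω = ω₀/Q = 4180 rad/s; BW = Δω/(2π) = 665.3 Hz.

(a) f₀ = 5907 Hz  (b) Q = 8.878  (c) BW = 665.3 Hz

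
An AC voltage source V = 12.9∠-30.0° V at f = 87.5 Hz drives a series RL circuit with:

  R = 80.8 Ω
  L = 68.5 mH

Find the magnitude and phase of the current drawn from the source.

Step 1 — Angular frequency: ω = 2π·f = 2π·87.5 = 549.8 rad/s.
Step 2 — Component impedances:
  R: Z = R = 80.8 Ω
  L: Z = jωL = j·549.8·0.0685 = 0 + j37.66 Ω
Step 3 — Series combination: Z_total = R + L = 80.8 + j37.66 Ω = 89.15∠25.0° Ω.
Step 4 — Source phasor: V = 12.9∠-30.0° V = 11.17 - j6.45 V.
Step 5 — Ohm's law: I = V / Z_total = (11.17 - j6.45) / (80.8 + j37.66) = 0.08302 - j0.1185 A.
Step 6 — Convert to polar: |I| = 0.1447 A, ∠I = -55.0°.

I = 0.1447∠-55.0° A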